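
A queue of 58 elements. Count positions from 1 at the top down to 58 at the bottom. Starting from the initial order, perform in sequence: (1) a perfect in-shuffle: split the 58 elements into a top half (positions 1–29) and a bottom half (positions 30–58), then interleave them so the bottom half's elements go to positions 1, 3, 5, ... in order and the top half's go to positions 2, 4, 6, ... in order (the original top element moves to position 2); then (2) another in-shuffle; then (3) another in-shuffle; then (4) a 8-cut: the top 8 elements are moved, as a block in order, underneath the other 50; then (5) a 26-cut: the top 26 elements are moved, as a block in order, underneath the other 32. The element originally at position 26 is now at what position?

55

Track the element from position 26 forward through each operation:
  after op 1 (in-shuffle): 26 → 52
  after op 2 (in-shuffle): 52 → 45
  after op 3 (in-shuffle): 45 → 31
  after op 4 (cut 8): 31 → 23
  after op 5 (cut 26): 23 → 55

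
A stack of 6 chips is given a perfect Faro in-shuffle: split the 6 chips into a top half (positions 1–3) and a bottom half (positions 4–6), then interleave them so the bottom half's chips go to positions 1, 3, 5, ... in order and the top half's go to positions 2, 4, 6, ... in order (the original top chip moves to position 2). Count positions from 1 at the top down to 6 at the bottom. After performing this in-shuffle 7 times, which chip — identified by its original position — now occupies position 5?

Work backwards from position 5, undoing one in-shuffle at a time:
5 ← 6 ← 3 ← 5 ← 6 ← 3 ← 5 ← 6
So the chip now at position 5 started at position 6.

6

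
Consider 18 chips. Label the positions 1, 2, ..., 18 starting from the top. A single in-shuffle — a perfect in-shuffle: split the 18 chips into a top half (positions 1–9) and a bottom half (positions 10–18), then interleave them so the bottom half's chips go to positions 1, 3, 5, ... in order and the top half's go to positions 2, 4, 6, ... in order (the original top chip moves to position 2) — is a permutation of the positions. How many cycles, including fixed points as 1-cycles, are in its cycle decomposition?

1

Trace each unvisited position around until it returns:
(1 2 4 8 16 13 ... len 18)
1 cycle in total.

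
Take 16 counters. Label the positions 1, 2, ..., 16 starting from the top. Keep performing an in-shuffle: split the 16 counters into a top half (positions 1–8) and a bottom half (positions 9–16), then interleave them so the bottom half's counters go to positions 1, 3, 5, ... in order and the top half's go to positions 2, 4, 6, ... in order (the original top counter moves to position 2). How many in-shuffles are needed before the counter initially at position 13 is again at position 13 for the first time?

Follow position 13 under repeated in-shuffles:
13 → 9 → 1 → 2 → 4 → 8 → 16 → 15 → 13
It first returns after 8 in-shuffles.

8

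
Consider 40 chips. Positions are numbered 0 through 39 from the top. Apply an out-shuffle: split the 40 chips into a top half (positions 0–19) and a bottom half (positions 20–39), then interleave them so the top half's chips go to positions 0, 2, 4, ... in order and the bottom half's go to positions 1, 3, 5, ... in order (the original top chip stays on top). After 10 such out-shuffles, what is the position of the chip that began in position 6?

Track the chip's position through each out-shuffle:
6 → 12 → 24 → 9 → 18 → 36 → 33 → 27 → 15 → 30 → 21

21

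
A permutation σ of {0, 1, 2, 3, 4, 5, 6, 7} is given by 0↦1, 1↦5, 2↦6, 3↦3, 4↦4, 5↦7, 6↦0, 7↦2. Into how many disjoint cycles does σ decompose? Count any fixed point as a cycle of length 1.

Cycle decomposition: (0 1 5 7 2 6) (3) (4).
3 cycles.

3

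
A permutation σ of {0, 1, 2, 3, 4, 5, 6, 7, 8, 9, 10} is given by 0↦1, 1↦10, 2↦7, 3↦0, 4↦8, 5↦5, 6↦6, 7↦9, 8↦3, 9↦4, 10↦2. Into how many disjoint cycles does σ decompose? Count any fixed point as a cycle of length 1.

3

Cycle decomposition: (0 1 10 2 7 9 4 8 3) (5) (6).
3 cycles.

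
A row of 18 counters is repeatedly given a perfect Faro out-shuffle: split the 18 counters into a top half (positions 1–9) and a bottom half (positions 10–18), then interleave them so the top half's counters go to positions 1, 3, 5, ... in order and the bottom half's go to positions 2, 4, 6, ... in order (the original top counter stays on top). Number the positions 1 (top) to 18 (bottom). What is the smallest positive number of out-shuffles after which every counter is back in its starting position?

The out-shuffle permutes the 18 positions with cycle lengths [1, 1, 8, 8].
Every counter is home exactly when every cycle has completed a whole number of laps, i.e. after lcm(1, 8) = 8 out-shuffles.

8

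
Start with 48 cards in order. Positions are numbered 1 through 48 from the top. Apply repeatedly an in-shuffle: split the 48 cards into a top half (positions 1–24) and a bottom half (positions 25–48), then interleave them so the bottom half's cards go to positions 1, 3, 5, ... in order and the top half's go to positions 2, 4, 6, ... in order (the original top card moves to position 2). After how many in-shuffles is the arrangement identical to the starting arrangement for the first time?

The in-shuffle permutes the 48 positions with cycle lengths [3, 3, 21, 21].
Every card is home exactly when every cycle has completed a whole number of laps, i.e. after lcm(3, 21) = 21 in-shuffles.

21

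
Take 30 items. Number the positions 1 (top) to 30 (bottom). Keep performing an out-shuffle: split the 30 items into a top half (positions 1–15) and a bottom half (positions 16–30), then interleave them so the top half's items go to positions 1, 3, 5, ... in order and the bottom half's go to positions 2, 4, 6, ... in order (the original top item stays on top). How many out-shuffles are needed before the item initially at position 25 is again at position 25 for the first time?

Follow position 25 under repeated out-shuffles:
25 → 20 → 10 → 19 → 8 → 15 → 29 → 28 → ... → 25 (length 28)
It first returns after 28 out-shuffles.

28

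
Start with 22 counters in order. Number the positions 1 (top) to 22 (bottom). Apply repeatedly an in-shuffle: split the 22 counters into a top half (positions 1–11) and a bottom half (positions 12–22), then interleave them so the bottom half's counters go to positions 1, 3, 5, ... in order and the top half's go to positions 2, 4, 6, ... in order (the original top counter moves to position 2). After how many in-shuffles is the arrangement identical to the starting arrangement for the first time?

11

The in-shuffle permutes the 22 positions with cycle lengths [11, 11].
Every counter is home exactly when every cycle has completed a whole number of laps, i.e. after lcm(11) = 11 in-shuffles.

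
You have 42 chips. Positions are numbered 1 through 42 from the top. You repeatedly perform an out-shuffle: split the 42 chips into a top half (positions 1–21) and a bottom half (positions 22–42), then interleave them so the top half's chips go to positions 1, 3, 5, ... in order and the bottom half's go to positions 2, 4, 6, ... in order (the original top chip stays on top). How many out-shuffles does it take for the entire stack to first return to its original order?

The out-shuffle permutes the 42 positions with cycle lengths [1, 1, 20, 20].
Every chip is home exactly when every cycle has completed a whole number of laps, i.e. after lcm(1, 20) = 20 out-shuffles.

20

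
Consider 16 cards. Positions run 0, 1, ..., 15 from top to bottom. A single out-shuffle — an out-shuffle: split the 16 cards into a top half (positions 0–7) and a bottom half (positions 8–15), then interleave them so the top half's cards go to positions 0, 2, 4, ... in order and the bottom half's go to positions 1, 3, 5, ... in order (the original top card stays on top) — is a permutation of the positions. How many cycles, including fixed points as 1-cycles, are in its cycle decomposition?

6

Trace each unvisited position around until it returns:
(0) (1 2 4 8) (3 6 12 9) (5 10) (7 14 13 11) (15)
6 cycles in total.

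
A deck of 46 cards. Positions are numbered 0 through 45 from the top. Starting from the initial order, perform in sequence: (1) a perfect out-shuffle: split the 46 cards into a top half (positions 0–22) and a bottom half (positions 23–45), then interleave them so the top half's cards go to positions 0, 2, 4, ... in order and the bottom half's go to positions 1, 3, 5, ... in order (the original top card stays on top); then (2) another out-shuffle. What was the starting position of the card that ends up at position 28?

Undo the operations in reverse order, starting from position 28:
  undo op 2 (out-shuffle, from top half): 28 ← 14
  undo op 1 (out-shuffle, from top half): 14 ← 7
So the card at position 28 came from original position 7.

7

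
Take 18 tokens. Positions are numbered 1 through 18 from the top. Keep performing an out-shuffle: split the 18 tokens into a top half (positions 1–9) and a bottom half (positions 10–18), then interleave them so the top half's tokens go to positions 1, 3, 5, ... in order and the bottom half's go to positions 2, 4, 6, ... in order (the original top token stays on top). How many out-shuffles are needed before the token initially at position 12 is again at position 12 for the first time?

8

Follow position 12 under repeated out-shuffles:
12 → 6 → 11 → 4 → 7 → 13 → 8 → 15 → 12
It first returns after 8 out-shuffles.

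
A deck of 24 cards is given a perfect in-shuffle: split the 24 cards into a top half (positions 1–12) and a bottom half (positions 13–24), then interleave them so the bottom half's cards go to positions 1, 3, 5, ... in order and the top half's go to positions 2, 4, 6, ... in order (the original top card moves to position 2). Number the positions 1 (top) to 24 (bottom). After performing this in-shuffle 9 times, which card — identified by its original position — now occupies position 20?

Work backwards from position 20, undoing one in-shuffle at a time:
20 ← 10 ← 5 ← 15 ← 20 ← 10 ← 5 ← 15 ← 20 ← 10
So the card now at position 20 started at position 10.

10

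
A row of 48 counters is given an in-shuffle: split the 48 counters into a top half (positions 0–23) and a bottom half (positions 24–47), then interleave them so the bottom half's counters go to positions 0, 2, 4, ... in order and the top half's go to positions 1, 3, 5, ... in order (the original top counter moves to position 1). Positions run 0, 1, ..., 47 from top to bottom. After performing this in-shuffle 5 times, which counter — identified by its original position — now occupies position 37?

40

Work backwards from position 37, undoing one in-shuffle at a time:
37 ← 18 ← 33 ← 16 ← 32 ← 40
So the counter now at position 37 started at position 40.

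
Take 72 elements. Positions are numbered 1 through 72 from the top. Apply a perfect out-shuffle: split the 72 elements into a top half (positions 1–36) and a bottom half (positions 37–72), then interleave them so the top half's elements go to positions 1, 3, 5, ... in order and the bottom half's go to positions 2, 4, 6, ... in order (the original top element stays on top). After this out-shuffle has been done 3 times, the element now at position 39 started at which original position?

59

Work backwards from position 39, undoing one out-shuffle at a time:
39 ← 20 ← 46 ← 59
So the element now at position 39 started at position 59.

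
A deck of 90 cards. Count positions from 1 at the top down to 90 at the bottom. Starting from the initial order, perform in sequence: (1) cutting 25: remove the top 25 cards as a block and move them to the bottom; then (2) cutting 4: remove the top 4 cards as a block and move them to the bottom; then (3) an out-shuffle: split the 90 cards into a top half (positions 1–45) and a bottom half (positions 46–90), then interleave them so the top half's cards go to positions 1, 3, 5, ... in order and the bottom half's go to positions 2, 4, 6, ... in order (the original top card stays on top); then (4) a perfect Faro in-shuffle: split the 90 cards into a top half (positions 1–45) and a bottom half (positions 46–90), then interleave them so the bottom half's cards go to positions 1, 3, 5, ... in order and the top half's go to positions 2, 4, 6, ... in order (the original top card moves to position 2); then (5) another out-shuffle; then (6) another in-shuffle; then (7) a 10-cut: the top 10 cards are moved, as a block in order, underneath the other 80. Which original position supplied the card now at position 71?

6

Undo the operations in reverse order, starting from position 71:
  undo op 7 (cut 10): 71 ← 81
  undo op 6 (in-shuffle, from bottom half): 81 ← 86
  undo op 5 (out-shuffle, from bottom half): 86 ← 88
  undo op 4 (in-shuffle, from top half): 88 ← 44
  undo op 3 (out-shuffle, from bottom half): 44 ← 67
  undo op 2 (cut 4): 67 ← 71
  undo op 1 (cut 25): 71 ← 6
So the card at position 71 came from original position 6.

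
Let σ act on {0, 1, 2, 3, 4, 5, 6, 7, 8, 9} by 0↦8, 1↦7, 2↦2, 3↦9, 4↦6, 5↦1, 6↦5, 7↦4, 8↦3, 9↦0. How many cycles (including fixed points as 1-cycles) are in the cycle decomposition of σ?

Cycle decomposition: (0 8 3 9) (1 7 4 6 5) (2).
3 cycles.

3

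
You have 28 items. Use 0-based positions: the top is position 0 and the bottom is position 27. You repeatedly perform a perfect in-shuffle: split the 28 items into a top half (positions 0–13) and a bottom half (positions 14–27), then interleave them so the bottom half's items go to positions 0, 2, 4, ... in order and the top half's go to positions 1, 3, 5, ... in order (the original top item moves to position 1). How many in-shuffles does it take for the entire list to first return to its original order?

The in-shuffle permutes the 28 positions with cycle lengths [28].
Every item is home exactly when every cycle has completed a whole number of laps, i.e. after lcm(28) = 28 in-shuffles.

28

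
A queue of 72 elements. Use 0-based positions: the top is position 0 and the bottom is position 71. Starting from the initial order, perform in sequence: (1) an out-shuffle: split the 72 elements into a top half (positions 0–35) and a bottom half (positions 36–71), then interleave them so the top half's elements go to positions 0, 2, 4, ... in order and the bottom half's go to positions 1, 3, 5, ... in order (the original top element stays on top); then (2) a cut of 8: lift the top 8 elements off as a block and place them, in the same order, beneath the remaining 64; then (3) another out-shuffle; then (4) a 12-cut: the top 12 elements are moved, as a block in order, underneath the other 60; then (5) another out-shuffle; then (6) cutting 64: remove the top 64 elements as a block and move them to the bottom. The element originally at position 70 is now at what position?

15

Track the element from position 70 forward through each operation:
  after op 1 (out-shuffle): 70 → 69
  after op 2 (cut 8): 69 → 61
  after op 3 (out-shuffle): 61 → 51
  after op 4 (cut 12): 51 → 39
  after op 5 (out-shuffle): 39 → 7
  after op 6 (cut 64): 7 → 15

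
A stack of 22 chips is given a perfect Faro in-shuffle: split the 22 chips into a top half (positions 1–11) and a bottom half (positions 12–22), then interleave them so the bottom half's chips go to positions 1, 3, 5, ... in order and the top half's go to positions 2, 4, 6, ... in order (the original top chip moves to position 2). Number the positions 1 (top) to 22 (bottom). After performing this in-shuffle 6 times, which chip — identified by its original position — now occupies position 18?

1

Work backwards from position 18, undoing one in-shuffle at a time:
18 ← 9 ← 16 ← 8 ← 4 ← 2 ← 1
So the chip now at position 18 started at position 1.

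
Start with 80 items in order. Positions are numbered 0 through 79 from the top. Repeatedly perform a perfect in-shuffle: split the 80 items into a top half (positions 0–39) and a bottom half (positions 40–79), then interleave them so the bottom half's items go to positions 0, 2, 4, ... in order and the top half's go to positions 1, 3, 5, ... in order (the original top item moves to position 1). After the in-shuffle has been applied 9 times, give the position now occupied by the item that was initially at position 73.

60

Track the item's position through each in-shuffle:
73 → 66 → 52 → 24 → 49 → 18 → 37 → 75 → 70 → 60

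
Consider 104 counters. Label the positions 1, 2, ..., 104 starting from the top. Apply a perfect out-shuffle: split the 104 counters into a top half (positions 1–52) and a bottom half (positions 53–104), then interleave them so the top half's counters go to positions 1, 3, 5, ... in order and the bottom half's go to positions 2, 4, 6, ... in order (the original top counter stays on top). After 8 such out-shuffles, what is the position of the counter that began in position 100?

7

Track the counter's position through each out-shuffle:
100 → 96 → 88 → 72 → 40 → 79 → 54 → 4 → 7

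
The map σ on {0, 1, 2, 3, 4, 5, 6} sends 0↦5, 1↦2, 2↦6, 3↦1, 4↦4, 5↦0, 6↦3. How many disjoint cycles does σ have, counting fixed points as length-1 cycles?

Cycle decomposition: (0 5) (1 2 6 3) (4).
3 cycles.

3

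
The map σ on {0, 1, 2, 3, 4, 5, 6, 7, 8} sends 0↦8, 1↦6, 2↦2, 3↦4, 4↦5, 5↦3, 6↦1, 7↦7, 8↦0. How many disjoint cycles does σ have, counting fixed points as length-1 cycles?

5

Cycle decomposition: (0 8) (1 6) (2) (3 4 5) (7).
5 cycles.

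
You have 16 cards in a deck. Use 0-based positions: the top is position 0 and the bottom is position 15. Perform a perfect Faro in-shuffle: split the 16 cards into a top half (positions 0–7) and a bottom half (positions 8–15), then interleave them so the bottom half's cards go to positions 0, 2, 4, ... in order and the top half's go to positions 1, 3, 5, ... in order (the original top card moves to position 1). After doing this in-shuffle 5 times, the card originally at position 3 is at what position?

Track the card's position through each in-shuffle:
3 → 7 → 15 → 14 → 12 → 8

8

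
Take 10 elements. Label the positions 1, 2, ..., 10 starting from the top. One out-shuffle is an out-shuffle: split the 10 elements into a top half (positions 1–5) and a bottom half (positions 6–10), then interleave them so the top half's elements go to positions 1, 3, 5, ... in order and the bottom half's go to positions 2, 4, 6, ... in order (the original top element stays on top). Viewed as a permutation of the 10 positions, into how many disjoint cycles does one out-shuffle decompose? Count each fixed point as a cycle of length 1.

Trace each unvisited position around until it returns:
(1) (2 3 5 9 8 6) (4 7) (10)
4 cycles in total.

4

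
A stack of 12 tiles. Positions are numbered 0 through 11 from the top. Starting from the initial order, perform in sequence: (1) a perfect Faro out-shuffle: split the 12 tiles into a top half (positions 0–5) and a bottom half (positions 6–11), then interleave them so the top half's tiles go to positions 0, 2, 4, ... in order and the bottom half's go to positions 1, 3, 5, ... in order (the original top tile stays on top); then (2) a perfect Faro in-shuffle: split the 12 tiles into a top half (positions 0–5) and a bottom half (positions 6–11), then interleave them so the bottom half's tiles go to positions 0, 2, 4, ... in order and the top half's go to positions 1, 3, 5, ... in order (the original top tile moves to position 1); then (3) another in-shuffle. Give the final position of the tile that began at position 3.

Track the tile from position 3 forward through each operation:
  after op 1 (out-shuffle): 3 → 6
  after op 2 (in-shuffle): 6 → 0
  after op 3 (in-shuffle): 0 → 1

1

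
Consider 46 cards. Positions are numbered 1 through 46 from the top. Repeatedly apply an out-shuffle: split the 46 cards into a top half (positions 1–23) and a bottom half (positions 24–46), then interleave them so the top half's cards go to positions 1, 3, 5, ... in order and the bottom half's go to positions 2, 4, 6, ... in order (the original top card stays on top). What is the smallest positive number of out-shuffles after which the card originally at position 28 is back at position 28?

4

Follow position 28 under repeated out-shuffles:
28 → 10 → 19 → 37 → 28
It first returns after 4 out-shuffles.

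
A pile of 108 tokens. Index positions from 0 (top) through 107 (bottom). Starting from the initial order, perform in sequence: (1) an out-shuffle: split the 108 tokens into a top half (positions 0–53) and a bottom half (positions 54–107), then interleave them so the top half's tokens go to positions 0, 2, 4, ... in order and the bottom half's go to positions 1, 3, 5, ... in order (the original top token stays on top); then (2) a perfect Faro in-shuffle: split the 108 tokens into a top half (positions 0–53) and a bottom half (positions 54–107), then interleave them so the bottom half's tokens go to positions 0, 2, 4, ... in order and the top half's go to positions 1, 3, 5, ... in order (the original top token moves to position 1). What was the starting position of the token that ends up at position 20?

Undo the operations in reverse order, starting from position 20:
  undo op 2 (in-shuffle, from bottom half): 20 ← 64
  undo op 1 (out-shuffle, from top half): 64 ← 32
So the token at position 20 came from original position 32.

32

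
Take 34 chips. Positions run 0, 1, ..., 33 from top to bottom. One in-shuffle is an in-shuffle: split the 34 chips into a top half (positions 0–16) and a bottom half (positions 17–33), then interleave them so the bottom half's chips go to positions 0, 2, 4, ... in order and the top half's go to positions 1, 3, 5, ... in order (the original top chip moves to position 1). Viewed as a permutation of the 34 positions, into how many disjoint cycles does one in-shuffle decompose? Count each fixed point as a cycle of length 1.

Trace each unvisited position around until it returns:
(0 1 3 7 15 31 ... len 12) (2 5 11 23 12 25 ... len 12) (4 9 19) (6 13 27 20) (14 29 24)
5 cycles in total.

5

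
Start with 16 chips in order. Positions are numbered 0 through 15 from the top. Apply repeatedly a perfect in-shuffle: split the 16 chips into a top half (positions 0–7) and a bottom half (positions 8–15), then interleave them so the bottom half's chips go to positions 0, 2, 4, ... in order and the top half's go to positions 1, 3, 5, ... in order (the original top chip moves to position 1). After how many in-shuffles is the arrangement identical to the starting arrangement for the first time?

The in-shuffle permutes the 16 positions with cycle lengths [8, 8].
Every chip is home exactly when every cycle has completed a whole number of laps, i.e. after lcm(8) = 8 in-shuffles.

8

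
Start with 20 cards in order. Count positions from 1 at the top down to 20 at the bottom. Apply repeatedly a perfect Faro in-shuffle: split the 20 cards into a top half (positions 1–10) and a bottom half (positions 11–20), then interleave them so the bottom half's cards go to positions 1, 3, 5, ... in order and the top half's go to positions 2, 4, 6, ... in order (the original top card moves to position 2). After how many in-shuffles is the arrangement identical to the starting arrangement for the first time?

6

The in-shuffle permutes the 20 positions with cycle lengths [2, 3, 3, 6, 6].
Every card is home exactly when every cycle has completed a whole number of laps, i.e. after lcm(2, 3, 6) = 6 in-shuffles.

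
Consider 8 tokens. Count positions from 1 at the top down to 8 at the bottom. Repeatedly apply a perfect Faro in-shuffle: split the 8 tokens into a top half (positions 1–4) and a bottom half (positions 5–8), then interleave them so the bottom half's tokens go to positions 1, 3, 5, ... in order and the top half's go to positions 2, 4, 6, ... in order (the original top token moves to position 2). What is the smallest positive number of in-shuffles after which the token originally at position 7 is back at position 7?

6

Follow position 7 under repeated in-shuffles:
7 → 5 → 1 → 2 → 4 → 8 → 7
It first returns after 6 in-shuffles.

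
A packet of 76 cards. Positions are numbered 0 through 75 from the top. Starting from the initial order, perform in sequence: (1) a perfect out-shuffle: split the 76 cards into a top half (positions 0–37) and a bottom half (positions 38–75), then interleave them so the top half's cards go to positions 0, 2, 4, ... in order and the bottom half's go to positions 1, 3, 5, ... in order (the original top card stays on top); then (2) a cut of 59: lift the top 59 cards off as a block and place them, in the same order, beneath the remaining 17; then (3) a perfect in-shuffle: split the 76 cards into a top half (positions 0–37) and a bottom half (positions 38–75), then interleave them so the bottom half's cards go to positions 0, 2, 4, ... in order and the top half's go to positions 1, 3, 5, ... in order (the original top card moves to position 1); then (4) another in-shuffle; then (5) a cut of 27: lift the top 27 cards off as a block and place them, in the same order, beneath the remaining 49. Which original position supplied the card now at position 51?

1

Undo the operations in reverse order, starting from position 51:
  undo op 5 (cut 27): 51 ← 2
  undo op 4 (in-shuffle, from bottom half): 2 ← 39
  undo op 3 (in-shuffle, from top half): 39 ← 19
  undo op 2 (cut 59): 19 ← 2
  undo op 1 (out-shuffle, from top half): 2 ← 1
So the card at position 51 came from original position 1.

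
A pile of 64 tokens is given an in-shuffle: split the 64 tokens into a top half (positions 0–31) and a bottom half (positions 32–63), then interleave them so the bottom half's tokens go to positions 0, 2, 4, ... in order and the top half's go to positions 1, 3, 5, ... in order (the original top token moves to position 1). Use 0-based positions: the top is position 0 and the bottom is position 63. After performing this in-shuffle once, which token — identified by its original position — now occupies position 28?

46

Work backwards from position 28, undoing one in-shuffle at a time:
28 ← 46
So the token now at position 28 started at position 46.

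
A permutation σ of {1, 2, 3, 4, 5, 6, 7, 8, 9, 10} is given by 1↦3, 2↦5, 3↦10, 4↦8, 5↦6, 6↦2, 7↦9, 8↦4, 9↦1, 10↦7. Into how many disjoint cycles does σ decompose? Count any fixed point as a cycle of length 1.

Cycle decomposition: (1 3 10 7 9) (2 5 6) (4 8).
3 cycles.

3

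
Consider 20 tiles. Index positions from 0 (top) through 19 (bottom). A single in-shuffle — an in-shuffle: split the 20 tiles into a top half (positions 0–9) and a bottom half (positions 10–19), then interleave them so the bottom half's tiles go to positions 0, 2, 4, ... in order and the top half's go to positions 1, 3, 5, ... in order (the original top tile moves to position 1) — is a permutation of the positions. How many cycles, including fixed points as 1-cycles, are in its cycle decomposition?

Trace each unvisited position around until it returns:
(0 1 3 7 15 10) (2 5 11) (4 9 19 18 16 12) (6 13) (8 17 14)
5 cycles in total.

5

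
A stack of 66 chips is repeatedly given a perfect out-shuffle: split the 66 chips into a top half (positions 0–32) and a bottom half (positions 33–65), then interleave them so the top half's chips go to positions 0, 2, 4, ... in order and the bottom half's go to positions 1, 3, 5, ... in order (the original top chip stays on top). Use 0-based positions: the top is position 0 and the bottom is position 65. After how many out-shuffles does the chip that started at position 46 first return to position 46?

12

Follow position 46 under repeated out-shuffles:
46 → 27 → 54 → 43 → 21 → 42 → 19 → 38 → 11 → 22 → 44 → 23 → 46
It first returns after 12 out-shuffles.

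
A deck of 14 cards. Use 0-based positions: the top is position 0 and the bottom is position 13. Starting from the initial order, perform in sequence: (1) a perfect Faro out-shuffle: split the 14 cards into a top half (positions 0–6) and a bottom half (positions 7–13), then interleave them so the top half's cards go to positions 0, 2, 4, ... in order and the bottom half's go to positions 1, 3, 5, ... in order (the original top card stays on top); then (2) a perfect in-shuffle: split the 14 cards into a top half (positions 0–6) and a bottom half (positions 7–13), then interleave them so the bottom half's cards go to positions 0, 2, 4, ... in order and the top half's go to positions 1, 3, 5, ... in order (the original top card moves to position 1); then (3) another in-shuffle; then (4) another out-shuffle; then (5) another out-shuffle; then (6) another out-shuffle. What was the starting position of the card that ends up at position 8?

10

Undo the operations in reverse order, starting from position 8:
  undo op 6 (out-shuffle, from top half): 8 ← 4
  undo op 5 (out-shuffle, from top half): 4 ← 2
  undo op 4 (out-shuffle, from top half): 2 ← 1
  undo op 3 (in-shuffle, from top half): 1 ← 0
  undo op 2 (in-shuffle, from bottom half): 0 ← 7
  undo op 1 (out-shuffle, from bottom half): 7 ← 10
So the card at position 8 came from original position 10.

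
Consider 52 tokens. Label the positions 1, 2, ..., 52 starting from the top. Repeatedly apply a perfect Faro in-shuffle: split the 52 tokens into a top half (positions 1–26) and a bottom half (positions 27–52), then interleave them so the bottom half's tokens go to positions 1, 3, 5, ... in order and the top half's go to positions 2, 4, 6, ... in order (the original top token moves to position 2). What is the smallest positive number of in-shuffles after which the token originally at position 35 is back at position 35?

Follow position 35 under repeated in-shuffles:
35 → 17 → 34 → 15 → 30 → 7 → 14 → 28 → ... → 35 (length 52)
It first returns after 52 in-shuffles.

52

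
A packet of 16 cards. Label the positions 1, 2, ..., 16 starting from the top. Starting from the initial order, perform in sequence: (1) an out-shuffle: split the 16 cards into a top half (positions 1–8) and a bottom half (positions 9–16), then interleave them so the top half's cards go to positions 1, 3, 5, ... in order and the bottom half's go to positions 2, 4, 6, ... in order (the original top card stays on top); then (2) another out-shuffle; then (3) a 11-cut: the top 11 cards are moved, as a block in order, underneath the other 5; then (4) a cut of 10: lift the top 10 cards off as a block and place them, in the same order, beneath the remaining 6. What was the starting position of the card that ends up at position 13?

Undo the operations in reverse order, starting from position 13:
  undo op 4 (cut 10): 13 ← 7
  undo op 3 (cut 11): 7 ← 2
  undo op 2 (out-shuffle, from bottom half): 2 ← 9
  undo op 1 (out-shuffle, from top half): 9 ← 5
So the card at position 13 came from original position 5.

5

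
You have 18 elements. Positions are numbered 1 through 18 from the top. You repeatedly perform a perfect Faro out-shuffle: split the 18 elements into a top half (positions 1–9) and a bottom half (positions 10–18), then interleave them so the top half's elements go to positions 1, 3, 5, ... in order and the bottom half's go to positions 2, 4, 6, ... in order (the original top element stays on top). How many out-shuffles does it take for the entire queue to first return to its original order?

The out-shuffle permutes the 18 positions with cycle lengths [1, 1, 8, 8].
Every element is home exactly when every cycle has completed a whole number of laps, i.e. after lcm(1, 8) = 8 out-shuffles.

8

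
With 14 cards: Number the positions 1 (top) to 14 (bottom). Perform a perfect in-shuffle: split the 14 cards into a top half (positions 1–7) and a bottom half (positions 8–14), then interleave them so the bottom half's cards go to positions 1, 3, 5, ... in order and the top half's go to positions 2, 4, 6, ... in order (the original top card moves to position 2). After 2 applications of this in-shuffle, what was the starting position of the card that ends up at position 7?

Work backwards from position 7, undoing one in-shuffle at a time:
7 ← 11 ← 13
So the card now at position 7 started at position 13.

13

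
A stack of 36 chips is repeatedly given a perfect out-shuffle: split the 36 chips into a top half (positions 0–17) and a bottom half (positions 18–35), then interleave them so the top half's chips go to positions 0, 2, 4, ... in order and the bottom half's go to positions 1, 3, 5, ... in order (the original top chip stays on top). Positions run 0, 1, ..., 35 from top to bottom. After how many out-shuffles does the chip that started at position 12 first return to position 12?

Follow position 12 under repeated out-shuffles:
12 → 24 → 13 → 26 → 17 → 34 → 33 → 31 → 27 → 19 → 3 → 6 → 12
It first returns after 12 out-shuffles.

12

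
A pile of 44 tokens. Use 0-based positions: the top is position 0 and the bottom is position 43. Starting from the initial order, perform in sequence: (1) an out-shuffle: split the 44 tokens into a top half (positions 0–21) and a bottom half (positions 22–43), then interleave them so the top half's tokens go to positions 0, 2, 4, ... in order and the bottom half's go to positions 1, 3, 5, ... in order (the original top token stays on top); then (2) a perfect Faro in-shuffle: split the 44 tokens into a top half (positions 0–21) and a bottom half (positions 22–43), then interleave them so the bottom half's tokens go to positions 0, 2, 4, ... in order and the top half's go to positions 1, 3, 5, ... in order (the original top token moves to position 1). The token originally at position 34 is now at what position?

Track the token from position 34 forward through each operation:
  after op 1 (out-shuffle): 34 → 25
  after op 2 (in-shuffle): 25 → 6

6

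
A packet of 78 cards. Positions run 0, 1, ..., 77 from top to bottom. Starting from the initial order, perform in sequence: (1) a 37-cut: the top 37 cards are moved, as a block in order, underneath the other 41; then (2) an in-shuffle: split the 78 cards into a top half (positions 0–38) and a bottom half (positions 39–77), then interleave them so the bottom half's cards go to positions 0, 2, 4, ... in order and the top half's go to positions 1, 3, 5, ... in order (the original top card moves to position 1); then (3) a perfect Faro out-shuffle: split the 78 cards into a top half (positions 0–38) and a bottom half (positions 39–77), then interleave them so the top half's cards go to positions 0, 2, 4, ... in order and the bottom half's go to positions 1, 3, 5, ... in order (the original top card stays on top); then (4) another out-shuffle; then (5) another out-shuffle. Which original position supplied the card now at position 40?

Undo the operations in reverse order, starting from position 40:
  undo op 5 (out-shuffle, from top half): 40 ← 20
  undo op 4 (out-shuffle, from top half): 20 ← 10
  undo op 3 (out-shuffle, from top half): 10 ← 5
  undo op 2 (in-shuffle, from top half): 5 ← 2
  undo op 1 (cut 37): 2 ← 39
So the card at position 40 came from original position 39.

39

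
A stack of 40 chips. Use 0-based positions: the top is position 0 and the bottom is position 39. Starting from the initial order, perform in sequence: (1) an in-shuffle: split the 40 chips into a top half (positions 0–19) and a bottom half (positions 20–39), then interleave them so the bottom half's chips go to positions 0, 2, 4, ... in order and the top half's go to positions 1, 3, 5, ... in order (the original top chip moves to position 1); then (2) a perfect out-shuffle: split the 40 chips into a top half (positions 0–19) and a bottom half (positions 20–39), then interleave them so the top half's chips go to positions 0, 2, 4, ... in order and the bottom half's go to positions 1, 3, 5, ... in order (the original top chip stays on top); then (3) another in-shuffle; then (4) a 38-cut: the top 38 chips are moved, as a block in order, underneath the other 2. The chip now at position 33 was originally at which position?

13

Undo the operations in reverse order, starting from position 33:
  undo op 4 (cut 38): 33 ← 31
  undo op 3 (in-shuffle, from top half): 31 ← 15
  undo op 2 (out-shuffle, from bottom half): 15 ← 27
  undo op 1 (in-shuffle, from top half): 27 ← 13
So the chip at position 33 came from original position 13.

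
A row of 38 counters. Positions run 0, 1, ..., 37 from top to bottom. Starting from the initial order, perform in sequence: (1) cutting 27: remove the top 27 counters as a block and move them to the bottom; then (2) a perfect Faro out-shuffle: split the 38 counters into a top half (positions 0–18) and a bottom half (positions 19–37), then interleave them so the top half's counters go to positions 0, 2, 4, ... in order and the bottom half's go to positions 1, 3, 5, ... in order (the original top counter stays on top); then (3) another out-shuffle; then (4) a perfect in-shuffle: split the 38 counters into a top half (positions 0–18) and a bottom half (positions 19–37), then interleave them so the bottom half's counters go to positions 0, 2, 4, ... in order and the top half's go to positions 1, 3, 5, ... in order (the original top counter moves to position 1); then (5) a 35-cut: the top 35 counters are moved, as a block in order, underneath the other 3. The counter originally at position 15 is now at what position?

Track the counter from position 15 forward through each operation:
  after op 1 (cut 27): 15 → 26
  after op 2 (out-shuffle): 26 → 15
  after op 3 (out-shuffle): 15 → 30
  after op 4 (in-shuffle): 30 → 22
  after op 5 (cut 35): 22 → 25

25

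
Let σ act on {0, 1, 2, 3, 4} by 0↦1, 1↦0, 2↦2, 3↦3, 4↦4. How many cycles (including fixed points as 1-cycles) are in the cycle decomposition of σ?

4

Cycle decomposition: (0 1) (2) (3) (4).
4 cycles.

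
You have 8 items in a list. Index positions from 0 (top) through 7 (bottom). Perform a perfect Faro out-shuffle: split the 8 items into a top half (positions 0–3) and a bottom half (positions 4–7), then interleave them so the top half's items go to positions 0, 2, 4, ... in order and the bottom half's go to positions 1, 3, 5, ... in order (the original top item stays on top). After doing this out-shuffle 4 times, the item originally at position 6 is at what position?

5

Track the item's position through each out-shuffle:
6 → 5 → 3 → 6 → 5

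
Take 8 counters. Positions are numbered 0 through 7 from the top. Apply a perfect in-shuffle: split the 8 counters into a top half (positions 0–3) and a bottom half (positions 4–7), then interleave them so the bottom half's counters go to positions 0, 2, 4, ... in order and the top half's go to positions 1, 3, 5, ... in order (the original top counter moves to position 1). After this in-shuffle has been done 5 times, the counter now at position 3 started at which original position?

7

Work backwards from position 3, undoing one in-shuffle at a time:
3 ← 1 ← 0 ← 4 ← 6 ← 7
So the counter now at position 3 started at position 7.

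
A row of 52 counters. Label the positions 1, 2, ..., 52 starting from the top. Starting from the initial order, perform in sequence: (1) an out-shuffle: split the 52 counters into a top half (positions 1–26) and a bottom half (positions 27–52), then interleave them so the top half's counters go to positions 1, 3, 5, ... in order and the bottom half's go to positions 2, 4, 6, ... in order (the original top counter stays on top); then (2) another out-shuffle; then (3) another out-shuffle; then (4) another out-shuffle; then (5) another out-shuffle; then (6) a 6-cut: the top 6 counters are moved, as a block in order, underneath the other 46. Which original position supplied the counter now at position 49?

Undo the operations in reverse order, starting from position 49:
  undo op 6 (cut 6): 49 ← 3
  undo op 5 (out-shuffle, from top half): 3 ← 2
  undo op 4 (out-shuffle, from bottom half): 2 ← 27
  undo op 3 (out-shuffle, from top half): 27 ← 14
  undo op 2 (out-shuffle, from bottom half): 14 ← 33
  undo op 1 (out-shuffle, from top half): 33 ← 17
So the counter at position 49 came from original position 17.

17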